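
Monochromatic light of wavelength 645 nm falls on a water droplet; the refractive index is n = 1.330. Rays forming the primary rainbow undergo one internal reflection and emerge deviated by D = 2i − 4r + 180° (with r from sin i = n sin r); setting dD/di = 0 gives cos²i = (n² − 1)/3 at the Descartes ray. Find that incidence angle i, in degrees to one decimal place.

59.6°

cos²i = (1.330² − 1)/3 = (1.76890 − 1)/3 = 0.25630.
cos i = 0.50626, so i = 59.585°.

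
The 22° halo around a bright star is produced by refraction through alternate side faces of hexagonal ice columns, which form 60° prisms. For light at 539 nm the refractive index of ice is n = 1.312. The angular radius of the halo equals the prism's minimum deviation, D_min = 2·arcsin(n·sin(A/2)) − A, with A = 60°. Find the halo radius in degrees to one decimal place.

22.0°

n·sin(A/2) = 1.312 × sin 30° = 1.312 × 0.5000 = 0.6560.
D_min = 2·arcsin(0.6560) − 60° = 2 × 40.996° − 60° = 21.991°.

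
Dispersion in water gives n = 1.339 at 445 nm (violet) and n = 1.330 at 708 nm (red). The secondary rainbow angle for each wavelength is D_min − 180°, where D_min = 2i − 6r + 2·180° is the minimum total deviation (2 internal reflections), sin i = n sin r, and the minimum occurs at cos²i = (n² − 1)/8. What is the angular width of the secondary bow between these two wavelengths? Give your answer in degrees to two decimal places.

2.35°

At 445 nm (n = 1.339): cos²i = 0.09912 → i = 71.650°, r = 45.141°, D_min = 232.451°, rainbow angle = 52.451°.
At 708 nm (n = 1.330): cos²i = 0.09611 → i = 71.940°, r = 45.630°, D_min = 230.101°, rainbow angle = 50.101°.
Angular width = |52.451° − 50.101°| = 2.350°.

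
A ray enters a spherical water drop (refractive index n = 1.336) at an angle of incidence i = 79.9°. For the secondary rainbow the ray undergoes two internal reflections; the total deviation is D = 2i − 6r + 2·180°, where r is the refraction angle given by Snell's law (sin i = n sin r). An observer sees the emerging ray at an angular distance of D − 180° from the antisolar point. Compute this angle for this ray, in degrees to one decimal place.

sin r = sin 79.9° / 1.336 = 0.9845/1.336 = 0.7369; r = 47.47°.
D = 2·79.9° − 6·47.47° + 2·180° = 159.80° − 284.81° + 360° = 234.99°.
Angle from antisolar point = D − 180° = 54.99°.

55.0°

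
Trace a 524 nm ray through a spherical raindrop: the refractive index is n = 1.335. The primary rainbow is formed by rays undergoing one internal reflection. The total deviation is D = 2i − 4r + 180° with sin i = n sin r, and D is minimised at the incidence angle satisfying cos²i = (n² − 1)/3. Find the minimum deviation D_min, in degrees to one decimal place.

138.2°

cos²i = (1.78222 − 1)/3 = 0.26074; i = arccos(0.51063) = 59.294°.
sin r = sin 59.294°/1.335 = 0.64405; r = 40.094°.
D_min = 2·59.294° − 4·40.094° + 180° = 138.212°.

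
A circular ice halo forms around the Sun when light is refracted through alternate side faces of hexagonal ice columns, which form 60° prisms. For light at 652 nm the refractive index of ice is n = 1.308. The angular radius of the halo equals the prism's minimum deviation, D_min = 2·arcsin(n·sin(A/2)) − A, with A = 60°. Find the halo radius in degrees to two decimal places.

21.69°

n·sin(A/2) = 1.308 × sin 30° = 1.308 × 0.5000 = 0.6540.
D_min = 2·arcsin(0.6540) − 60° = 2 × 40.844° − 60° = 21.688°.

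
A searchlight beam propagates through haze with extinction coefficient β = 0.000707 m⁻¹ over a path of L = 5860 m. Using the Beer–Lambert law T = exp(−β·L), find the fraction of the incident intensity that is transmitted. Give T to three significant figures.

τ = β·L = 0.000707 × 5860 = 4.1430.
T = exp(−4.1430) = 0.0159.

0.0159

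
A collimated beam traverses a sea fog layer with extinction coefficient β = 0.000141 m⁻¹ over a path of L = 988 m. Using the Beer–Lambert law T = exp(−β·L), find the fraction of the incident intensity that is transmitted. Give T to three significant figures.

0.870

τ = β·L = 0.000141 × 988 = 0.1393.
T = exp(−0.1393) = 0.8700.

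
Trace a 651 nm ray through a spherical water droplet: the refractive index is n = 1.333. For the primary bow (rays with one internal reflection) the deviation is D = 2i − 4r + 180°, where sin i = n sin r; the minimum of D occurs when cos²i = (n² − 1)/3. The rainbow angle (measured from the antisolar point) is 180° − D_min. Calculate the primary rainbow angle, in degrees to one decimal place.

42.1°

cos²i = (1.77689 − 1)/3 = 0.25896; i = arccos(0.50888) = 59.410°.
sin r = sin 59.410°/1.333 = 0.64579; r = 40.225°.
D_min = 2·59.410° − 4·40.225° + 180° = 137.922°.
Rainbow angle = 180° − D_min = 42.078°.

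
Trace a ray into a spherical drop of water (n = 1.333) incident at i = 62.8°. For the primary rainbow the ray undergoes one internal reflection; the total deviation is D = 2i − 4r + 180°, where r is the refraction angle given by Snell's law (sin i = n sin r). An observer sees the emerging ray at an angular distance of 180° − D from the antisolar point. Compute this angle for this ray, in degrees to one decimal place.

41.8°

sin r = sin 62.8° / 1.333 = 0.8894/1.333 = 0.6672; r = 41.85°.
D = 2·62.8° − 4·41.85° + 180° = 125.60° − 167.41° + 180° = 138.19°.
Angle from antisolar point = 180° − D = 41.81°.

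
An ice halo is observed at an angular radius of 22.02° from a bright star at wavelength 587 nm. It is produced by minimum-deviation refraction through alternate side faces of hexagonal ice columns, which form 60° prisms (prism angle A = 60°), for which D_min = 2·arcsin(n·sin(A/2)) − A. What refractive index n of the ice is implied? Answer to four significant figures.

1.312

Rearranging: n = sin((D_min + A)/2) / sin(A/2).
(D_min + A)/2 = (22.02° + 60°)/2 = 41.010°.
n = sin 41.010° / sin 30° = 0.6562 / 0.5000 = 1.3124.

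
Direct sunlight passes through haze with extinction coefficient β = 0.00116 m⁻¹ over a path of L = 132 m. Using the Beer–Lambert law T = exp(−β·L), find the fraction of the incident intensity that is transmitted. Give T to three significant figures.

0.858

τ = β·L = 0.00116 × 132 = 0.1531.
T = exp(−0.1531) = 0.8580.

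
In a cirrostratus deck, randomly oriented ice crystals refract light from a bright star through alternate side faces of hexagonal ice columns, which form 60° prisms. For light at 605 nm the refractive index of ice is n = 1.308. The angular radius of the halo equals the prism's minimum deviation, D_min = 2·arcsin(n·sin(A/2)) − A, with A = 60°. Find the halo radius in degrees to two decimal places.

n·sin(A/2) = 1.308 × sin 30° = 1.308 × 0.5000 = 0.6540.
D_min = 2·arcsin(0.6540) − 60° = 2 × 40.844° − 60° = 21.688°.

21.69°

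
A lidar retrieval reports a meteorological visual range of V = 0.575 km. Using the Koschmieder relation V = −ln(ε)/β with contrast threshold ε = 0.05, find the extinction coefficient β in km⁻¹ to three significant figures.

5.21 km⁻¹

β = −ln(0.05) / V = 2.996 / 0.575 = 5.2100 km⁻¹.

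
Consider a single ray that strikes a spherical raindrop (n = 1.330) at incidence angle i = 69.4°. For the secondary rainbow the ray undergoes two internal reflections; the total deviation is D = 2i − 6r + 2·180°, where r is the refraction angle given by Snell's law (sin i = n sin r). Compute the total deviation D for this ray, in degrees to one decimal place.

230.4°

sin r = sin 69.4° / 1.330 = 0.9361/1.330 = 0.7038; r = 44.73°.
D = 2·69.4° − 6·44.73° + 2·180° = 138.80° − 268.40° + 360° = 230.40°.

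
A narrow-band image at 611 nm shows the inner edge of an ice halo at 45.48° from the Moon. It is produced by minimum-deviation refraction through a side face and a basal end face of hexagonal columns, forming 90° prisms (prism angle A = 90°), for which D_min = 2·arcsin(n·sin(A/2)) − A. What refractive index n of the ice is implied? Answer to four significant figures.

1.309

Rearranging: n = sin((D_min + A)/2) / sin(A/2).
(D_min + A)/2 = (45.48° + 90°)/2 = 67.740°.
n = sin 67.740° / sin 45° = 0.9255 / 0.7071 = 1.3088.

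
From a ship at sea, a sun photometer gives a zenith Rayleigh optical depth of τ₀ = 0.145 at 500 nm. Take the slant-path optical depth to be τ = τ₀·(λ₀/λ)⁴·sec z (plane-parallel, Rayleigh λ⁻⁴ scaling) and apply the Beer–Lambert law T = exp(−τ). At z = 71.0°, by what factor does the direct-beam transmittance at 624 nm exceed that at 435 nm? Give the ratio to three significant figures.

1.81

Airmass: sec 71.0° = 3.0716.
τ(624 nm) = 0.145 × (500/624)⁴ × 3.0716 = 0.145 × 0.4122 × 3.0716 = 0.1836.
τ(435 nm) = 0.145 × (500/435)⁴ × 3.0716 = 0.145 × 1.7455 × 3.0716 = 0.7774.
T(624)/T(435) = exp(τ_B − τ_A) = exp(0.5938) = 1.8109.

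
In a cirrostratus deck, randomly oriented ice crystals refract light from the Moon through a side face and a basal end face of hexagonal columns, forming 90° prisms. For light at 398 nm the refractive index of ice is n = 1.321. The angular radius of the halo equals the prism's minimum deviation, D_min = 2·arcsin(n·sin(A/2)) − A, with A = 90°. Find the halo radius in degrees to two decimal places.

n·sin(A/2) = 1.321 × sin 45° = 1.321 × 0.7071 = 0.9341.
D_min = 2·arcsin(0.9341) − 90° = 2 × 69.081° − 90° = 48.163°.

48.16°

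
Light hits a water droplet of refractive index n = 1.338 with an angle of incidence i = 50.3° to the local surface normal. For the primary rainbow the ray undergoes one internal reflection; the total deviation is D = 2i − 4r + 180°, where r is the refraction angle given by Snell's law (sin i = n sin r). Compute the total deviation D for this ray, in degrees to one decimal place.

140.2°

sin r = sin 50.3° / 1.338 = 0.7694/1.338 = 0.5750; r = 35.10°.
D = 2·50.3° − 4·35.10° + 180° = 100.60° − 140.41° + 180° = 140.19°.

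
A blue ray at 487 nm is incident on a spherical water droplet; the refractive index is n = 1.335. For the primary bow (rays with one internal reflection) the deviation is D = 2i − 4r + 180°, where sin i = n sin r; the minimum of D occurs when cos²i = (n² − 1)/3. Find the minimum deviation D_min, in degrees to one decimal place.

138.2°

cos²i = (1.78222 − 1)/3 = 0.26074; i = arccos(0.51063) = 59.294°.
sin r = sin 59.294°/1.335 = 0.64405; r = 40.094°.
D_min = 2·59.294° − 4·40.094° + 180° = 138.212°.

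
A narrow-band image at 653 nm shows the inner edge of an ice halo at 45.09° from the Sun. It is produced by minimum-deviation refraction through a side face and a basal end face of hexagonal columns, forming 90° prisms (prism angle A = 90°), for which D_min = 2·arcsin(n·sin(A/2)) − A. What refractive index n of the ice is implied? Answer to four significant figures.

Rearranging: n = sin((D_min + A)/2) / sin(A/2).
(D_min + A)/2 = (45.09° + 90°)/2 = 67.545°.
n = sin 67.545° / sin 45° = 0.9242 / 0.7071 = 1.3070.

1.307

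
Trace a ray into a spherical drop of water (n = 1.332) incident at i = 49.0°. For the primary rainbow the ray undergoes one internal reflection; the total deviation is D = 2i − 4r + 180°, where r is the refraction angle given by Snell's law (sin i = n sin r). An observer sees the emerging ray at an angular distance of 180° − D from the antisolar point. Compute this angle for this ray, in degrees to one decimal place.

sin r = sin 49.0° / 1.332 = 0.7547/1.332 = 0.5666; r = 34.51°.
D = 2·49.0° − 4·34.51° + 180° = 98.00° − 138.05° + 180° = 139.95°.
Angle from antisolar point = 180° − D = 40.05°.

40.1°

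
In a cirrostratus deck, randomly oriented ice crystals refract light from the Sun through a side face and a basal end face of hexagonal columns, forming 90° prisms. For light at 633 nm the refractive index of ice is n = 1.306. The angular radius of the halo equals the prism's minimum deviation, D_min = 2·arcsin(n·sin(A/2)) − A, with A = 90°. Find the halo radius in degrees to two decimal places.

n·sin(A/2) = 1.306 × sin 45° = 1.306 × 0.7071 = 0.9235.
D_min = 2·arcsin(0.9235) − 90° = 2 × 67.440° − 90° = 44.881°.

44.88°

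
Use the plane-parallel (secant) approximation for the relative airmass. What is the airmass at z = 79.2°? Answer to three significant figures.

X = sec z = 1/cos 79.2° = 1/0.1874 = 5.3367.

5.34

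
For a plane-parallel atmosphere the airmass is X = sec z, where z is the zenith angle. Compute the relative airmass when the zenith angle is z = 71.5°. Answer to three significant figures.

3.15

X = sec z = 1/cos 71.5° = 1/0.3173 = 3.1515.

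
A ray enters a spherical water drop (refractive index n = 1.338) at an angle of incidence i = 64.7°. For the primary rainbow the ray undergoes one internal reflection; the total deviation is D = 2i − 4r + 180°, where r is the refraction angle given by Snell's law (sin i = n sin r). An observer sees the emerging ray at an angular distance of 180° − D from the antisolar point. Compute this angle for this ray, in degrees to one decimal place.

40.6°

sin r = sin 64.7° / 1.338 = 0.9041/1.338 = 0.6757; r = 42.51°.
D = 2·64.7° − 4·42.51° + 180° = 129.40° − 170.03° + 180° = 139.37°.
Angle from antisolar point = 180° − D = 40.63°.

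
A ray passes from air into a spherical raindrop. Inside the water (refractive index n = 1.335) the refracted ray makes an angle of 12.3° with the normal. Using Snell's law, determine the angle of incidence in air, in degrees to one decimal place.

Snell: sin θ_i = n · sin θ_r = 1.335 × sin 12.3° = 1.335 × 0.2130 = 0.2844.
θ_i = arcsin(0.2844) = 16.52°.

16.5°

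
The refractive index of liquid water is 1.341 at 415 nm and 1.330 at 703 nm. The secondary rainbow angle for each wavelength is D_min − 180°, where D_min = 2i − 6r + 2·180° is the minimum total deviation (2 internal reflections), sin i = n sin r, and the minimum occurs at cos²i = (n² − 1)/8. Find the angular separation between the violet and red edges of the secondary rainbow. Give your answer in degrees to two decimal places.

2.86°

At 415 nm (n = 1.341): cos²i = 0.09979 → i = 71.586°, r = 45.034°, D_min = 232.966°, rainbow angle = 52.966°.
At 703 nm (n = 1.330): cos²i = 0.09611 → i = 71.940°, r = 45.630°, D_min = 230.101°, rainbow angle = 50.101°.
Angular width = |52.966° − 50.101°| = 2.865°.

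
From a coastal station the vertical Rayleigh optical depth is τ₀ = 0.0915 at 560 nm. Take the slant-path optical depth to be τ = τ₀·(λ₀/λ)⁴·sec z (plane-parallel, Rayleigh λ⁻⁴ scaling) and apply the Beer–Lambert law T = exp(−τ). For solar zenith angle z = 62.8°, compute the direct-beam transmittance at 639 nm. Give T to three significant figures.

0.889

sec 62.8° = 2.1877.
τ = 0.0915 × (560/639)⁴ × 2.1877 = 0.0915 × 0.5899 × 2.1877 = 0.1181.
T = exp(−0.1181) = 0.8886.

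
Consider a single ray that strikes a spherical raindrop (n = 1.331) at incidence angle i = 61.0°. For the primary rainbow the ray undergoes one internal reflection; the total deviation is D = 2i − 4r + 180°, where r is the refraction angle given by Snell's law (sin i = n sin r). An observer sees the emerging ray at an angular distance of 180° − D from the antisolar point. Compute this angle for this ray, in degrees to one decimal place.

sin r = sin 61.0° / 1.331 = 0.8746/1.331 = 0.6571; r = 41.08°.
D = 2·61.0° − 4·41.08° + 180° = 122.00° − 164.32° + 180° = 137.68°.
Angle from antisolar point = 180° − D = 42.32°.

42.3°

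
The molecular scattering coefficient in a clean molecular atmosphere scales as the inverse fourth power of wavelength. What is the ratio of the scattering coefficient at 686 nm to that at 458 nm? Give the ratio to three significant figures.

0.199

Rayleigh scattering ∝ λ⁻⁴, so the ratio of coefficients is the inverse fourth power of the wavelength ratio.
σ(686)/σ(458) = (458/686)⁴ = (0.6676)⁴ = 0.1987.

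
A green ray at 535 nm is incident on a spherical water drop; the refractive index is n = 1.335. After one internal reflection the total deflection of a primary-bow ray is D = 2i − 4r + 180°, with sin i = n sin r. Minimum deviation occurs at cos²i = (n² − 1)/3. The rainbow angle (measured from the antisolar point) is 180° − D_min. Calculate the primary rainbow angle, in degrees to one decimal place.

41.8°

cos²i = (1.78222 − 1)/3 = 0.26074; i = arccos(0.51063) = 59.294°.
sin r = sin 59.294°/1.335 = 0.64405; r = 40.094°.
D_min = 2·59.294° − 4·40.094° + 180° = 138.212°.
Rainbow angle = 180° − D_min = 41.788°.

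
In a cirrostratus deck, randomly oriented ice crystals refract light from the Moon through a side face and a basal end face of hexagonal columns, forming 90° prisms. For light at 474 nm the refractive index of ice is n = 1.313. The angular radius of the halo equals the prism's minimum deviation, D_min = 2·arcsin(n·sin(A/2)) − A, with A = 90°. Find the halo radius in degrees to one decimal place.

46.4°

n·sin(A/2) = 1.313 × sin 45° = 1.313 × 0.7071 = 0.9284.
D_min = 2·arcsin(0.9284) − 90° = 2 × 68.192° − 90° = 46.383°.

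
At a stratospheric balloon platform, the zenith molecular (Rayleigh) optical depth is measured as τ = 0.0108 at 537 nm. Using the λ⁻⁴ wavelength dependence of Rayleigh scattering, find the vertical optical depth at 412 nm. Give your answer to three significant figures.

τ(412 nm) = τ(537 nm) × (537/412)⁴ = 0.0108 × (1.3034)⁴ = 0.0108 × 2.8861 = 0.0312.

0.0312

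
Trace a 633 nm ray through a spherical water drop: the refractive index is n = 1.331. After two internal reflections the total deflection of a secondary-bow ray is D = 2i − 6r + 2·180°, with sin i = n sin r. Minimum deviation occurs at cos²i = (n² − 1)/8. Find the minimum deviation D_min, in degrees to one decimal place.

230.4°

cos²i = (1.77156 − 1)/8 = 0.09645; i = arccos(0.31056) = 71.907°.
sin r = sin 71.907°/1.331 = 0.71417; r = 45.575°.
D_min = 2·71.907° − 6·45.575° + 360° = 230.365°.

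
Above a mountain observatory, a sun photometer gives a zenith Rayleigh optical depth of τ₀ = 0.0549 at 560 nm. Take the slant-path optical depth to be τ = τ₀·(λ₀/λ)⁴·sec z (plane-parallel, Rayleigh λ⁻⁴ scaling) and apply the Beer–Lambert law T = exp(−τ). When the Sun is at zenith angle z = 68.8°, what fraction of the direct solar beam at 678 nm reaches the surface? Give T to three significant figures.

sec 68.8° = 2.7653.
τ = 0.0549 × (560/678)⁴ × 2.7653 = 0.0549 × 0.4654 × 2.7653 = 0.0707.
T = exp(−0.0707) = 0.9318.

0.932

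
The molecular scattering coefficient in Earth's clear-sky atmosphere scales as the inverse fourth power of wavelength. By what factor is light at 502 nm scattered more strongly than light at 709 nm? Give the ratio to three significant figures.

Rayleigh scattering ∝ λ⁻⁴, so the ratio of coefficients is the inverse fourth power of the wavelength ratio.
σ(502)/σ(709) = (709/502)⁴ = (1.4124)⁴ = 3.979.

3.98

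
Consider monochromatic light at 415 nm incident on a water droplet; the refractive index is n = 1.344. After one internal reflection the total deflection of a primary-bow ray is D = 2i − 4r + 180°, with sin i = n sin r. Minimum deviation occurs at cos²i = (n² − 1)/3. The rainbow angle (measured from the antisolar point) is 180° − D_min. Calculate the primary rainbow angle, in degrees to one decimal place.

40.5°

cos²i = (1.80634 − 1)/3 = 0.26878; i = arccos(0.51844) = 58.772°.
sin r = sin 58.772°/1.344 = 0.63625; r = 39.512°.
D_min = 2·58.772° − 4·39.512° + 180° = 139.495°.
Rainbow angle = 180° − D_min = 40.505°.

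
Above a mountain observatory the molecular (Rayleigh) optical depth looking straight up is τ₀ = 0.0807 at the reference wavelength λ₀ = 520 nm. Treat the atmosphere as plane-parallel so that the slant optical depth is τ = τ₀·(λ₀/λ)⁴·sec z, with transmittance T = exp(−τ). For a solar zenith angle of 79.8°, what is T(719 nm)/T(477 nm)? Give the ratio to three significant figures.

Airmass: sec 79.8° = 5.6470.
τ(719 nm) = 0.0807 × (520/719)⁴ × 5.6470 = 0.0807 × 0.2736 × 5.6470 = 0.1247.
τ(477 nm) = 0.0807 × (520/477)⁴ × 5.6470 = 0.0807 × 1.4123 × 5.6470 = 0.6436.
T(719)/T(477) = exp(τ_B − τ_A) = exp(0.5189) = 1.6803.

1.68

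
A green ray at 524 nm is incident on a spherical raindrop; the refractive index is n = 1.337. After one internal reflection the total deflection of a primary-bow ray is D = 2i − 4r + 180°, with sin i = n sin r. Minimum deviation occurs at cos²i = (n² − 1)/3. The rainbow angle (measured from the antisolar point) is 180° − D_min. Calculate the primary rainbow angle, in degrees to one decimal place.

41.5°

cos²i = (1.78757 − 1)/3 = 0.26252; i = arccos(0.51237) = 59.178°.
sin r = sin 59.178°/1.337 = 0.64231; r = 39.964°.
D_min = 2·59.178° − 4·39.964° + 180° = 138.500°.
Rainbow angle = 180° − D_min = 41.500°.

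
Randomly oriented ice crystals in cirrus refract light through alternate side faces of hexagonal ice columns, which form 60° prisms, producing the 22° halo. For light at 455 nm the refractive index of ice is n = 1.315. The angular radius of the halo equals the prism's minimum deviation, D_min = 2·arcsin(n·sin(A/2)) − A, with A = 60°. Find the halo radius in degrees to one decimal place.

n·sin(A/2) = 1.315 × sin 30° = 1.315 × 0.5000 = 0.6575.
D_min = 2·arcsin(0.6575) − 60° = 2 × 41.109° − 60° = 22.219°.

22.2°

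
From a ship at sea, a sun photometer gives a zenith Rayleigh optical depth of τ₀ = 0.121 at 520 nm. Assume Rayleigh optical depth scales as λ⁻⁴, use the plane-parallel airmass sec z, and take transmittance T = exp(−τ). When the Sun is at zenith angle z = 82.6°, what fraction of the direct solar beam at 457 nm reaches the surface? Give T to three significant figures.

0.207

sec 82.6° = 7.7642.
τ = 0.121 × (520/457)⁴ × 7.7642 = 0.121 × 1.6763 × 7.7642 = 1.5748.
T = exp(−1.5748) = 0.2070.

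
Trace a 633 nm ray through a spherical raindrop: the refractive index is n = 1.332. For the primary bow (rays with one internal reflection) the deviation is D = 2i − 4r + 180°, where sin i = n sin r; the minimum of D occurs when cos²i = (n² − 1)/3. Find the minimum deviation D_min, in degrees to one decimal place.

137.8°

cos²i = (1.77422 − 1)/3 = 0.25807; i = arccos(0.50801) = 59.469°.
sin r = sin 59.469°/1.332 = 0.64666; r = 40.290°.
D_min = 2·59.469° − 4·40.290° + 180° = 137.776°.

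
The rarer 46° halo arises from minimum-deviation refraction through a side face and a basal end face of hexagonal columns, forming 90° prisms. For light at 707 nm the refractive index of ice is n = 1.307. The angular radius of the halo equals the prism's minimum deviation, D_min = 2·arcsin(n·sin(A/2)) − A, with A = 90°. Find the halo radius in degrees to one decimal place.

n·sin(A/2) = 1.307 × sin 45° = 1.307 × 0.7071 = 0.9242.
D_min = 2·arcsin(0.9242) − 90° = 2 × 67.546° − 90° = 45.093°.

45.1°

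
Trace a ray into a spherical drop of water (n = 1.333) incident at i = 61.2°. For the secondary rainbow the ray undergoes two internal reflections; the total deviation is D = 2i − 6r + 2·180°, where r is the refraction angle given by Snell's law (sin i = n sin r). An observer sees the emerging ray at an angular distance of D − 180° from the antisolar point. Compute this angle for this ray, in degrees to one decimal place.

55.8°

sin r = sin 61.2° / 1.333 = 0.8763/1.333 = 0.6574; r = 41.10°.
D = 2·61.2° − 6·41.10° + 2·180° = 122.40° − 246.61° + 360° = 235.79°.
Angle from antisolar point = D − 180° = 55.79°.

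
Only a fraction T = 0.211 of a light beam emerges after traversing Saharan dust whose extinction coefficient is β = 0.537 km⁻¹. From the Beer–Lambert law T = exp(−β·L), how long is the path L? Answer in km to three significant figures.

2.90 km

Beer–Lambert: T = exp(−βL) ⇒ L = −ln(T)/β = −ln(0.211)/0.537 = 1.5559/0.537 = 2.897 km.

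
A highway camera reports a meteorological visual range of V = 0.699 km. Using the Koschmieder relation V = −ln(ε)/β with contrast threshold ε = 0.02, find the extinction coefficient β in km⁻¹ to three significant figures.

β = −ln(0.02) / V = 3.912 / 0.699 = 5.5966 km⁻¹.

5.60 km⁻¹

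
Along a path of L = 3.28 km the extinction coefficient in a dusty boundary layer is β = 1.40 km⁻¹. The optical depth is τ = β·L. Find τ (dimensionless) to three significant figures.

τ = β·L = 1.40 × 3.28 = 4.5920.

4.59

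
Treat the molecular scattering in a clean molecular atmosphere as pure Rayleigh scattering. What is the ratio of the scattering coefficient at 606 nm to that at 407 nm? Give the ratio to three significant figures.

Rayleigh scattering ∝ λ⁻⁴, so the ratio of coefficients is the inverse fourth power of the wavelength ratio.
σ(606)/σ(407) = (407/606)⁴ = (0.6716)⁴ = 0.2035.

0.203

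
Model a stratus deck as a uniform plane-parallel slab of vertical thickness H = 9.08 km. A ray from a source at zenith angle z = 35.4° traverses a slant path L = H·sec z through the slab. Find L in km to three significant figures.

sec z = 1/cos 35.4° = 1.2268.
L = 9.08 × 1.2268 = 11.139 km.

11.1 km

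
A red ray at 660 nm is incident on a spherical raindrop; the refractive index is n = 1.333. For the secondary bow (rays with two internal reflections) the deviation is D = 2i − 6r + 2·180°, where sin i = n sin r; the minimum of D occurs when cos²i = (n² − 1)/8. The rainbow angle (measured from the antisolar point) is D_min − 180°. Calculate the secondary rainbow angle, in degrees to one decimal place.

cos²i = (1.77689 − 1)/8 = 0.09711; i = arccos(0.31163) = 71.843°.
sin r = sin 71.843°/1.333 = 0.71283; r = 45.466°.
D_min = 2·71.843° − 6·45.466° + 360° = 230.891°.
Rainbow angle = D_min − 180° = 50.891°.

50.9°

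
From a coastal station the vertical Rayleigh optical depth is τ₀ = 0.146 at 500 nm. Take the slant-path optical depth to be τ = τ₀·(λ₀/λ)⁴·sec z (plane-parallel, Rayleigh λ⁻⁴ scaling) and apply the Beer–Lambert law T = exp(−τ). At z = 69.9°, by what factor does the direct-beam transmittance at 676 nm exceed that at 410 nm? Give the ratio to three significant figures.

Airmass: sec 69.9° = 2.9099.
τ(676 nm) = 0.146 × (500/676)⁴ × 2.9099 = 0.146 × 0.2993 × 2.9099 = 0.1272.
τ(410 nm) = 0.146 × (500/410)⁴ × 2.9099 = 0.146 × 2.2118 × 2.9099 = 0.9397.
T(676)/T(410) = exp(τ_B − τ_A) = exp(0.8125) = 2.2535.

2.25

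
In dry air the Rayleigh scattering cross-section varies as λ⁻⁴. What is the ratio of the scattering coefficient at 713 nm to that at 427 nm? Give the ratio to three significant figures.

Rayleigh scattering ∝ λ⁻⁴, so the ratio of coefficients is the inverse fourth power of the wavelength ratio.
σ(713)/σ(427) = (427/713)⁴ = (0.5989)⁴ = 0.1286.

0.129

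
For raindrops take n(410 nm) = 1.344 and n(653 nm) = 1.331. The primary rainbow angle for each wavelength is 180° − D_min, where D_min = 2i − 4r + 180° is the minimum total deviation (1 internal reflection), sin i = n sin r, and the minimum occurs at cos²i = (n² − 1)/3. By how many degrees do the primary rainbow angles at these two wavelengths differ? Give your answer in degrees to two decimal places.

At 410 nm (n = 1.344): cos²i = 0.26878 → i = 58.772°, r = 39.512°, D_min = 139.495°, rainbow angle = 40.505°.
At 653 nm (n = 1.331): cos²i = 0.25719 → i = 59.527°, r = 40.356°, D_min = 137.630°, rainbow angle = 42.370°.
Angular width = |40.505° − 42.370°| = 1.865°.

1.86°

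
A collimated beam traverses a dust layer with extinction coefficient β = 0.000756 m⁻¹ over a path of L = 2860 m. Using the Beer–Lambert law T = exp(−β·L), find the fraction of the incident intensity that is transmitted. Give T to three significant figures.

τ = β·L = 0.000756 × 2860 = 2.1622.
T = exp(−2.1622) = 0.1151.

0.115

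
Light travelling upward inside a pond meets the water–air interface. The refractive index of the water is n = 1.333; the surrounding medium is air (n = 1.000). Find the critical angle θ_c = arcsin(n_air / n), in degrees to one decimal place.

48.6°

sin θ_c = n_air / n = 1.000 / 1.333 = 0.7502.
θ_c = arcsin(0.7502) = 48.61°.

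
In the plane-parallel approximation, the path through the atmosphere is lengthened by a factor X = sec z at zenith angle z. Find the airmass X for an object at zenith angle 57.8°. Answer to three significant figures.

X = sec z = 1/cos 57.8° = 1/0.5329 = 1.8766.

1.88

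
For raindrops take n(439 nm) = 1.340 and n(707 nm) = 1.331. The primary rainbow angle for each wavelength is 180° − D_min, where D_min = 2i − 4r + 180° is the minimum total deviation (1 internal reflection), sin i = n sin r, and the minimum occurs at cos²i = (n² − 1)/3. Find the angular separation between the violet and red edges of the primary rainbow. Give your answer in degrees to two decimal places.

1.30°

At 439 nm (n = 1.340): cos²i = 0.26520 → i = 59.004°, r = 39.770°, D_min = 138.929°, rainbow angle = 41.071°.
At 707 nm (n = 1.331): cos²i = 0.25719 → i = 59.527°, r = 40.356°, D_min = 137.630°, rainbow angle = 42.370°.
Angular width = |41.071° − 42.370°| = 1.299°.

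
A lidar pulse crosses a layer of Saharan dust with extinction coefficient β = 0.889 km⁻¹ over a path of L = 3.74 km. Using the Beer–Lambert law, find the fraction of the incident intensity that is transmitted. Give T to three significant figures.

0.0360

τ = β·L = 0.889 × 3.74 = 3.3249.
T = exp(−3.3249) = 0.0360.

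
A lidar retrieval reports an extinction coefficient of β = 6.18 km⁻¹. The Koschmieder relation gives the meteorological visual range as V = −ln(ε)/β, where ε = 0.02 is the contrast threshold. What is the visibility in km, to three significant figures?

0.633 km

V = −ln(0.02) / 6.18 = 3.912 / 6.18 = 0.6330 km.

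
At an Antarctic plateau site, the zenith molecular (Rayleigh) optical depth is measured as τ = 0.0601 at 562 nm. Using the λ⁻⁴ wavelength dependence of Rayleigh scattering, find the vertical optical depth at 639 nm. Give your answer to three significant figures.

0.0360

τ(639 nm) = τ(562 nm) × (562/639)⁴ = 0.0601 × (0.8795)⁴ = 0.0601 × 0.5983 = 0.0360.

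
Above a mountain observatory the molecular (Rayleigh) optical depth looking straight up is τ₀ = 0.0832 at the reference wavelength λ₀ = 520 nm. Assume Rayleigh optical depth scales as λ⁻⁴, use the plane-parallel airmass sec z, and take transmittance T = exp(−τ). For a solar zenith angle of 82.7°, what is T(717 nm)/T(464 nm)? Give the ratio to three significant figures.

Airmass: sec 82.7° = 7.8700.
τ(717 nm) = 0.0832 × (520/717)⁴ × 7.8700 = 0.0832 × 0.2767 × 7.8700 = 0.1811.
τ(464 nm) = 0.0832 × (520/464)⁴ × 7.8700 = 0.0832 × 1.5774 × 7.8700 = 1.0329.
T(717)/T(464) = exp(τ_B − τ_A) = exp(0.8517) = 2.3436.

2.34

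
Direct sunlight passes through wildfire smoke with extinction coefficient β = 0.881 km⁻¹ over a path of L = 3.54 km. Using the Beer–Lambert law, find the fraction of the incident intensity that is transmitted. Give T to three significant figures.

τ = β·L = 0.881 × 3.54 = 3.1187.
T = exp(−3.1187) = 0.0442.

0.0442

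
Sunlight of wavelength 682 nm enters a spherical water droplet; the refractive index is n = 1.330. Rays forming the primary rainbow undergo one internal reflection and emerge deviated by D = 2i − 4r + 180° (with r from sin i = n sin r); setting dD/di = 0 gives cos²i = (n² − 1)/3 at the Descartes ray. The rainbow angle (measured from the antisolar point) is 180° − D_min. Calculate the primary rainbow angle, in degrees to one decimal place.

42.5°

cos²i = (1.76890 − 1)/3 = 0.25630; i = arccos(0.50626) = 59.585°.
sin r = sin 59.585°/1.330 = 0.64841; r = 40.422°.
D_min = 2·59.585° − 4·40.422° + 180° = 137.484°.
Rainbow angle = 180° − D_min = 42.516°.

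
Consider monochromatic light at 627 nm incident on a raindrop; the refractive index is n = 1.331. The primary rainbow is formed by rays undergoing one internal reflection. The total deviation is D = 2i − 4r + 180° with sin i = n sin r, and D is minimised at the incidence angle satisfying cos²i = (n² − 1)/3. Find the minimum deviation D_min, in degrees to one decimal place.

cos²i = (1.77156 − 1)/3 = 0.25719; i = arccos(0.50714) = 59.527°.
sin r = sin 59.527°/1.331 = 0.64753; r = 40.356°.
D_min = 2·59.527° − 4·40.356° + 180° = 137.630°.

137.6°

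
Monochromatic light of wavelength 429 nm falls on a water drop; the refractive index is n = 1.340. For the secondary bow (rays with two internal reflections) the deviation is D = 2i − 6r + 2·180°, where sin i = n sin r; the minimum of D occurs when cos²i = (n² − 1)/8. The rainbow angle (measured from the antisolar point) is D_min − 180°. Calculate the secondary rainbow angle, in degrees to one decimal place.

52.7°

cos²i = (1.79560 − 1)/8 = 0.09945; i = arccos(0.31536) = 71.618°.
sin r = sin 71.618°/1.340 = 0.70819; r = 45.088°.
D_min = 2·71.618° − 6·45.088° + 360° = 232.709°.
Rainbow angle = D_min − 180° = 52.709°.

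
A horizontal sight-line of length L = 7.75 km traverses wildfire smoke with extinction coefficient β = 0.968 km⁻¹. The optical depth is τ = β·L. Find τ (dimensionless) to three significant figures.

7.50

τ = β·L = 0.968 × 7.75 = 7.5020.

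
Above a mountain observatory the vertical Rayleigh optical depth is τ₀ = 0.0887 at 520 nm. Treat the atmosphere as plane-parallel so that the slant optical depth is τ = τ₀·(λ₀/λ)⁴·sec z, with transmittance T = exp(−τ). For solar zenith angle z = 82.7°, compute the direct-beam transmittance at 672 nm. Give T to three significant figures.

sec 82.7° = 7.8700.
τ = 0.0887 × (520/672)⁴ × 7.8700 = 0.0887 × 0.3585 × 7.8700 = 0.2503.
T = exp(−0.2503) = 0.7786.

0.779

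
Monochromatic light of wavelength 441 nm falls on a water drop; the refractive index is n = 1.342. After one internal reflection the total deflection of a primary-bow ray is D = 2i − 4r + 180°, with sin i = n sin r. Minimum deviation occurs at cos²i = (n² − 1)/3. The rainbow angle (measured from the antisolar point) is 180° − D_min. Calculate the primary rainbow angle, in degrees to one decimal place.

cos²i = (1.80096 − 1)/3 = 0.26699; i = arccos(0.51671) = 58.888°.
sin r = sin 58.888°/1.342 = 0.63797; r = 39.641°.
D_min = 2·58.888° − 4·39.641° + 180° = 139.213°.
Rainbow angle = 180° − D_min = 40.787°.

40.8°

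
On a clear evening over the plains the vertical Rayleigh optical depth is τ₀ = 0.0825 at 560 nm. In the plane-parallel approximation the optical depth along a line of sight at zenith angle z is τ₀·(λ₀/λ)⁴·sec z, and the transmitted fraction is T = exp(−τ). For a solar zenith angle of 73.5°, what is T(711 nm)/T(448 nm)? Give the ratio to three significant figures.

Airmass: sec 73.5° = 3.5209.
τ(711 nm) = 0.0825 × (560/711)⁴ × 3.5209 = 0.0825 × 0.3848 × 3.5209 = 0.1118.
τ(448 nm) = 0.0825 × (560/448)⁴ × 3.5209 = 0.0825 × 2.4414 × 3.5209 = 0.7092.
T(711)/T(448) = exp(τ_B − τ_A) = exp(0.5974) = 1.8174.

1.82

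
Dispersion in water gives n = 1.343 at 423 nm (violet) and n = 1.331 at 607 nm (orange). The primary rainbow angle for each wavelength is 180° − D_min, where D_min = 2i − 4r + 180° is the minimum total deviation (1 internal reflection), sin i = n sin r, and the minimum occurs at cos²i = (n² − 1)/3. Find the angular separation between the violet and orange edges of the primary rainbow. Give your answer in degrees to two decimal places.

1.72°

At 423 nm (n = 1.343): cos²i = 0.26788 → i = 58.830°, r = 39.577°, D_min = 139.354°, rainbow angle = 40.646°.
At 607 nm (n = 1.331): cos²i = 0.25719 → i = 59.527°, r = 40.356°, D_min = 137.630°, rainbow angle = 42.370°.
Angular width = |40.646° − 42.370°| = 1.724°.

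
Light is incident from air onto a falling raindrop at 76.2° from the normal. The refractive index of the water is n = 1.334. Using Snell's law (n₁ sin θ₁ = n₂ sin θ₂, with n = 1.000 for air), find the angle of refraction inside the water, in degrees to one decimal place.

46.7°

Snell: sin θ_r = sin θ_i / n = sin 76.2° / 1.334 = 0.9711 / 1.334 = 0.7280.
θ_r = arcsin(0.7280) = 46.72°.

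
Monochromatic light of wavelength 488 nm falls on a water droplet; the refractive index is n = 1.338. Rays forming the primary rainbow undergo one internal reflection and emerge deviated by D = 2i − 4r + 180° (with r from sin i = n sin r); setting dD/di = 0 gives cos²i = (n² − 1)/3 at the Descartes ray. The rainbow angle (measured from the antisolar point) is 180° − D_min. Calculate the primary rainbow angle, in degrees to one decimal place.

cos²i = (1.79024 − 1)/3 = 0.26341; i = arccos(0.51324) = 59.120°.
sin r = sin 59.120°/1.338 = 0.64144; r = 39.899°.
D_min = 2·59.120° − 4·39.899° + 180° = 138.643°.
Rainbow angle = 180° − D_min = 41.357°.

41.4°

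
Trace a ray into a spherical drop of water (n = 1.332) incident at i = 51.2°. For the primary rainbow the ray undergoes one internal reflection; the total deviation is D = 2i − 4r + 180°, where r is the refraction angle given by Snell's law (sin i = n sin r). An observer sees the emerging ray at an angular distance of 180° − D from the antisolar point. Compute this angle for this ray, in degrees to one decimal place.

40.8°

sin r = sin 51.2° / 1.332 = 0.7793/1.332 = 0.5851; r = 35.81°.
D = 2·51.2° − 4·35.81° + 180° = 102.40° − 143.24° + 180° = 139.16°.
Angle from antisolar point = 180° − D = 40.84°.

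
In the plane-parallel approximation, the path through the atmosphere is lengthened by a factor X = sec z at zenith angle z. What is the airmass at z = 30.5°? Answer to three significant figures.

X = sec z = 1/cos 30.5° = 1/0.8616 = 1.1606.

1.16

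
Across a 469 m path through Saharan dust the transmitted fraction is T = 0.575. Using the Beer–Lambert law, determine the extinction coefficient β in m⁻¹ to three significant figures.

Beer–Lambert: T = exp(−βL) ⇒ β = −ln(T)/L = −ln(0.575)/469 = 0.5534/469 = 0.00118 m⁻¹.

0.00118 m⁻¹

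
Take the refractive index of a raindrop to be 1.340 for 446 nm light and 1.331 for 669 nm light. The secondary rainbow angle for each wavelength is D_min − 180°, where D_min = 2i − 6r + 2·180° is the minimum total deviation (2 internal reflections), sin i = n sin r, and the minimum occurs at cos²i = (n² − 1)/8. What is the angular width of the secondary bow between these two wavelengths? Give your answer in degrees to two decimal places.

2.34°

At 446 nm (n = 1.340): cos²i = 0.09945 → i = 71.618°, r = 45.088°, D_min = 232.709°, rainbow angle = 52.709°.
At 669 nm (n = 1.331): cos²i = 0.09645 → i = 71.907°, r = 45.575°, D_min = 230.365°, rainbow angle = 50.365°.
Angular width = |52.709° − 50.365°| = 2.344°.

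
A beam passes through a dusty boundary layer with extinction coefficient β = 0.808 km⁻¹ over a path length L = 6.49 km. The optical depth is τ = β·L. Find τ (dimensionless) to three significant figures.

5.24

τ = β·L = 0.808 × 6.49 = 5.2439.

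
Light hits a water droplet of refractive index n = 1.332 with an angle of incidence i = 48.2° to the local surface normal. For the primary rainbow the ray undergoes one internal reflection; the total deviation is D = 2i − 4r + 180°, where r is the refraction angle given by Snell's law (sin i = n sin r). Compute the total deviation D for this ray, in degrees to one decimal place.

140.3°

sin r = sin 48.2° / 1.332 = 0.7455/1.332 = 0.5597; r = 34.03°.
D = 2·48.2° − 4·34.03° + 180° = 96.40° − 136.13° + 180° = 140.27°.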